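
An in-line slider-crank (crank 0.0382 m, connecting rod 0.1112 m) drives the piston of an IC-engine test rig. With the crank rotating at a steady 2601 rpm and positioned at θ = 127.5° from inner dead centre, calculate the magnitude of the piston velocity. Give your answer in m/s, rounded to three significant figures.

ω = 2π·2601/60 = 272.4 rad/s
For an in-line slider-crank, x = r cosθ + √(L² − r² sin²θ), so v = −rω sinθ·[1 + r cosθ/√(L² − r² sin²θ)].
With r = 0.0382 m, L = 0.1112 m, θ = 127.5°: √(L² − r² sin²θ) = 0.10699 m.
v = −0.0382·272.4·0.79335·[1 + 0.0382·-0.60876/0.10699] = -6.4605 m/s.
|v| = 6.4605 m/s.

6.46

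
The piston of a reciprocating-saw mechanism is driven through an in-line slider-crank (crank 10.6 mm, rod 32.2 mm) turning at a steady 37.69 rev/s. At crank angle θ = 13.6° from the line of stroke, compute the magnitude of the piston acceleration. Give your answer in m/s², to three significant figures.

753

ω = 2π·37.7 = 236.8 rad/s
x(θ) = r cosθ + √(L² − r² sin²θ); with ω constant, a = ω²·d²x/dθ².
d²x/dθ² = −r cosθ − r²(cos2θ)/√u − r⁴ sin²2θ/(4u^{3/2}),  u = L² − r² sin²θ = 0.00103063 m².
Substituting r = 0.0106 m, L = 0.0322 m, θ = 13.6°: d²x/dθ² = -0.013436 m.
a = ω²·d²x/dθ² = (236.8)²·(-0.013436) = -753.48 m/s²;  |a| = 753.48 m/s².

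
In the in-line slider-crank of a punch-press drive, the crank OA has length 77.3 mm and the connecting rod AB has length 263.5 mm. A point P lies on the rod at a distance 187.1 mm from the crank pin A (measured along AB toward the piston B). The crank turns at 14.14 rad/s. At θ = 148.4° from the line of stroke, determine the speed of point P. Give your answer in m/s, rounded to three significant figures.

0.542

ω = 14.14 rad/s.  Crank-pin speed |V_A| = rω = 1.093 m/s, perpendicular to OA.
Rod angle: sinφ = −(r/L) sinθ ⇒ φ = -8.842°; ω_rod = −rω cosθ/√(L²−r²sin²θ) = +3.5755 rad/s.
V_P = V_A + ω_rod × AP, with AP = 0.1871 m along the rod.
Components: V_Px = −rω sinθ − a·ω_rod·sinφ = -0.46989 m/s;  V_Py = rω cosθ + a·ω_rod·cosφ = -0.26992 m/s.
|V_P| = √(V_Px² + V_Py²) = 0.5419 m/s.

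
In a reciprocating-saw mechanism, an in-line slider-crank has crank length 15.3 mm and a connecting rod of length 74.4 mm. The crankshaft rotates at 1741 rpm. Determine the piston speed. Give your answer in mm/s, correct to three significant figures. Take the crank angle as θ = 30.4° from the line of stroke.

ω = 2π·1741/60 = 182.3 rad/s
For an in-line slider-crank, x = r cosθ + √(L² − r² sin²θ), so v = −rω sinθ·[1 + r cosθ/√(L² − r² sin²θ)].
With r = 0.0153 m, L = 0.0744 m, θ = 30.4°: √(L² − r² sin²θ) = 0.073996 m.
v = −0.0153·182.3·0.50603·[1 + 0.0153·0.86251/0.073996] = -1.6633 m/s.
|v| = 1.6633 m/s = 1663.3 mm/s.

1660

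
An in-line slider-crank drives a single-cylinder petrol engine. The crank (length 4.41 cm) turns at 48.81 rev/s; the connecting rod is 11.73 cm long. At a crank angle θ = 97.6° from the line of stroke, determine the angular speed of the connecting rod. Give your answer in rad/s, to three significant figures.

16.4

ω = 306.7 rad/s (converted from 48.81 rev/s).
The rod makes angle φ with the slider axis where L sinφ = r sinθ; differentiating, L cosφ·φ̇ = r ω cosθ.
L cosφ = √(L² − r² sin²θ) = 0.10885 m.
|ω_rod| = r ω |cosθ| / √(L² − r² sin²θ) = 0.0441·306.7·0.13226/0.10885 = 16.433 rad/s.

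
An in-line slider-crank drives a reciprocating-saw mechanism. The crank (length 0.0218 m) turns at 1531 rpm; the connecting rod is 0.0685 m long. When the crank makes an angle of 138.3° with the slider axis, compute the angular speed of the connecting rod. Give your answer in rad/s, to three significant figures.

39.0

ω = 160.3 rad/s (converted from 1531 rpm).
The rod makes angle φ with the slider axis where L sinφ = r sinθ; differentiating, L cosφ·φ̇ = r ω cosθ.
L cosφ = √(L² − r² sin²θ) = 0.066947 m.
|ω_rod| = r ω |cosθ| / √(L² − r² sin²θ) = 0.0218·160.3·0.74664/0.066947 = 38.98 rad/s.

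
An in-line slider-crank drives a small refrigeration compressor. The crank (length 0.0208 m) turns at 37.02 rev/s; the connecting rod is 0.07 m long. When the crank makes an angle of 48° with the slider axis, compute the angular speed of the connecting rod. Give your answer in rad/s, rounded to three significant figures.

47.4

ω = 232.6 rad/s (converted from 37.02 rev/s).
The rod makes angle φ with the slider axis where L sinφ = r sinθ; differentiating, L cosφ·φ̇ = r ω cosθ.
L cosφ = √(L² − r² sin²θ) = 0.068272 m.
|ω_rod| = r ω |cosθ| / √(L² − r² sin²θ) = 0.0208·232.6·0.66913/0.068272 = 47.418 rad/s.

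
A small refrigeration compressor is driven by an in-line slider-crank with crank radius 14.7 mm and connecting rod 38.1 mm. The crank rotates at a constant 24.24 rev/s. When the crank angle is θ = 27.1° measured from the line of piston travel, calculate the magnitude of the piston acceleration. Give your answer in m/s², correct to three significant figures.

385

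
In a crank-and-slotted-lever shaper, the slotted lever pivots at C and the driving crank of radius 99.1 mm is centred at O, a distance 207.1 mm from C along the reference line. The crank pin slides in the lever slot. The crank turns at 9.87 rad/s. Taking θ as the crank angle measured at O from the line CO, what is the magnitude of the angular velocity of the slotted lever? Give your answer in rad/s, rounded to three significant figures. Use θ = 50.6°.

2.86

ω = 9.87 rad/s
Crank pin A relative to C: A = (d + r cosθ, r sinθ); lever angle φ = atan2(r sinθ, d + r cosθ).
Differentiating tanφ: φ̇ = rω(d cosθ + r)/(d² + r² + 2dr cosθ).
d² + r² + 2dr cosθ = |CA|² = 0.0787651 m²;  d cosθ + r = +0.23055 m.
|ω_lever| = |0.0991·9.87·+0.23055| / 0.0787651 = 2.863 rad/s.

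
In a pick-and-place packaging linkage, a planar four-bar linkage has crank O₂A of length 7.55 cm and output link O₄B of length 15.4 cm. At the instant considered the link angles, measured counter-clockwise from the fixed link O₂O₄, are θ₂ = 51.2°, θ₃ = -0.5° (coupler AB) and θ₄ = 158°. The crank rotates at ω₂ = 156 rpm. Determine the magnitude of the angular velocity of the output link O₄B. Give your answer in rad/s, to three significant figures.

17.1

ω₂ = 16.34 rad/s (from 156 rpm).
Differentiating the loop-closure r₂e^{iθ₂}+r₃e^{iθ₃}=r₁+r₄e^{iθ₄} gives r₂ω₂e^{iθ₂}+r₃ω₃e^{iθ₃}=r₄ω₄e^{iθ₄}.
Eliminating the other unknown: ω₄ = r₂ω₂ sin(θ₂−θ₃) / [r₄ sin(θ₄−θ₃)].
Numerator sine = +0.78478; denominator sine = +0.36650.
Result = 0.0755·16.34·(+0.78478) / (0.154·(+0.36650)) = +17.149 rad/s; magnitude 17.149 rad/s.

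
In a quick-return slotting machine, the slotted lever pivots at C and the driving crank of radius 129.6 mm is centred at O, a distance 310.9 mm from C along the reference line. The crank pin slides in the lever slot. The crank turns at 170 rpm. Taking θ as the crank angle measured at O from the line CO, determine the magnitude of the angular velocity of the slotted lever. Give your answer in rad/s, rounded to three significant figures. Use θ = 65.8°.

4.05

ω = 17.8 rad/s (from 170 rpm).
Crank pin A relative to C: A = (d + r cosθ, r sinθ); lever angle φ = atan2(r sinθ, d + r cosθ).
Differentiating tanφ: φ̇ = rω(d cosθ + r)/(d² + r² + 2dr cosθ).
d² + r² + 2dr cosθ = |CA|² = 0.146489 m²;  d cosθ + r = +0.25705 m.
|ω_lever| = |0.1296·17.8·+0.25705| / 0.146489 = 4.0484 rad/s.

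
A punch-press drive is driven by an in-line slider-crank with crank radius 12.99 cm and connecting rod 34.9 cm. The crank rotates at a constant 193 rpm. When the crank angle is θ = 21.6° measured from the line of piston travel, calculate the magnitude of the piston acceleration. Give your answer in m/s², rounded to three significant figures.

64.2

ω = 2π·193/60 = 20.21 rad/s
x(θ) = r cosθ + √(L² − r² sin²θ); with ω constant, a = ω²·d²x/dθ².
d²x/dθ² = −r cosθ − r²(cos2θ)/√u − r⁴ sin²2θ/(4u^{3/2}),  u = L² − r² sin²θ = 0.119514 m².
Substituting r = 0.1299 m, L = 0.349 m, θ = 21.6°: d²x/dθ² = -0.15717 m.
a = ω²·d²x/dθ² = (20.21)²·(-0.15717) = -64.199 m/s²;  |a| = 64.199 m/s².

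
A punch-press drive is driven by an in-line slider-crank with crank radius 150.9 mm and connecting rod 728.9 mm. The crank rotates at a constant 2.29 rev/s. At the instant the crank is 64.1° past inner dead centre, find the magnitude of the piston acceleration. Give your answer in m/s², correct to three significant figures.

ω = 2π·2.29 = 14.39 rad/s
x(θ) = r cosθ + √(L² − r² sin²θ); with ω constant, a = ω²·d²x/dθ².
d²x/dθ² = −r cosθ − r²(cos2θ)/√u − r⁴ sin²2θ/(4u^{3/2}),  u = L² − r² sin²θ = 0.512869 m².
Substituting r = 0.1509 m, L = 0.7289 m, θ = 64.1°: d²x/dθ² = -0.046468 m.
a = ω²·d²x/dθ² = (14.39)²·(-0.046468) = -9.6203 m/s²;  |a| = 9.6203 m/s².

9.62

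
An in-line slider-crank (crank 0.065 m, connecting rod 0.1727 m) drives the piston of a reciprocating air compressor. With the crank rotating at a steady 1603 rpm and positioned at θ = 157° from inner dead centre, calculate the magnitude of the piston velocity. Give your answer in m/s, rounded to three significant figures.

ω = 2π·1603/60 = 167.9 rad/s
For an in-line slider-crank, x = r cosθ + √(L² − r² sin²θ), so v = −rω sinθ·[1 + r cosθ/√(L² − r² sin²θ)].
With r = 0.065 m, L = 0.1727 m, θ = 157°: √(L² − r² sin²θ) = 0.17082 m.
v = −0.065·167.9·0.39073·[1 + 0.065·-0.92050/0.17082] = -2.7701 m/s.
|v| = 2.7701 m/s.

2.77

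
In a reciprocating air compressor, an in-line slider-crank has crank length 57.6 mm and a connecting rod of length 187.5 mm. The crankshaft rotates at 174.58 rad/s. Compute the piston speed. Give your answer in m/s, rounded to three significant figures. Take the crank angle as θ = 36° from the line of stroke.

ω = 174.6 rad/s
For an in-line slider-crank, x = r cosθ + √(L² − r² sin²θ), so v = −rω sinθ·[1 + r cosθ/√(L² − r² sin²θ)].
With r = 0.0576 m, L = 0.1875 m, θ = 36°: √(L² − r² sin²θ) = 0.18442 m.
v = −0.0576·174.6·0.58779·[1 + 0.0576·0.80902/0.18442] = -7.4042 m/s.
|v| = 7.4042 m/s.

7.40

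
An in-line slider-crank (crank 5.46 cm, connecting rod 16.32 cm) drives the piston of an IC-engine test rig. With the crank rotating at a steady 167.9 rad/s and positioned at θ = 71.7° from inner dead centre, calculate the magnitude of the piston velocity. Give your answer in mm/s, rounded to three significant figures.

9670

ω = 167.9 rad/s
For an in-line slider-crank, x = r cosθ + √(L² − r² sin²θ), so v = −rω sinθ·[1 + r cosθ/√(L² − r² sin²θ)].
With r = 0.0546 m, L = 0.1632 m, θ = 71.7°: √(L² − r² sin²θ) = 0.15475 m.
v = −0.0546·167.9·0.94943·[1 + 0.0546·0.31399/0.15475] = -9.668 m/s.
|v| = 9.668 m/s = 9668 mm/s.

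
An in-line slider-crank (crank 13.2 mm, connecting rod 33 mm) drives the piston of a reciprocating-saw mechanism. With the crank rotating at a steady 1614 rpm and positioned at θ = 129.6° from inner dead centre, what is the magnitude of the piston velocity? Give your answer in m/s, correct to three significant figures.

ω = 2π·1614/60 = 169 rad/s
For an in-line slider-crank, x = r cosθ + √(L² − r² sin²θ), so v = −rω sinθ·[1 + r cosθ/√(L² − r² sin²θ)].
With r = 0.0132 m, L = 0.033 m, θ = 129.6°: √(L² − r² sin²θ) = 0.031394 m.
v = −0.0132·169·0.77051·[1 + 0.0132·-0.63742/0.031394] = -1.2583 m/s.
|v| = 1.2583 m/s.

1.26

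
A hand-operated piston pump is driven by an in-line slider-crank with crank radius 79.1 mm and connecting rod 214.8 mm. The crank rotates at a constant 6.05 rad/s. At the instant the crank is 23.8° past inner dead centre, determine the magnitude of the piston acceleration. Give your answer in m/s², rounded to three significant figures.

3.40

ω = 6.05 rad/s
x(θ) = r cosθ + √(L² − r² sin²θ); with ω constant, a = ω²·d²x/dθ².
d²x/dθ² = −r cosθ − r²(cos2θ)/√u − r⁴ sin²2θ/(4u^{3/2}),  u = L² − r² sin²θ = 0.0451201 m².
Substituting r = 0.0791 m, L = 0.2148 m, θ = 23.8°: d²x/dθ² = -0.092792 m.
a = ω²·d²x/dθ² = (6.05)²·(-0.092792) = -3.3964 m/s²;  |a| = 3.3964 m/s².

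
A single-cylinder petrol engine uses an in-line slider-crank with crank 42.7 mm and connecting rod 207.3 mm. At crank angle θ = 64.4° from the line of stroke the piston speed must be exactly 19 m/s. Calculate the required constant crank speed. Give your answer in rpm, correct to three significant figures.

4320

For an in-line slider-crank, |v_piston| = rω|sinθ|·[1 + r cosθ/√(L² − r² sin²θ)].
With r = 0.0427 m, L = 0.2073 m, θ = 64.4°: the bracketed kinematic factor |dx/dθ| = 0.041996 m.
ω = v/|dx/dθ| = 19/0.041996 = 452.42 rad/s.
N = 60ω/(2π) = 4320.3 rpm.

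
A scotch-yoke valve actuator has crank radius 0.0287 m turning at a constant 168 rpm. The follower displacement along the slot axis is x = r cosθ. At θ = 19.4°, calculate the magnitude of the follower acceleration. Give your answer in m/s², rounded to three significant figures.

8.38

ω = 17.59 rad/s (from 168 rpm).
x = r cosθ ⇒ ẍ = −rω² cosθ (ω constant).
|a| = rω²|cosθ| = 0.0287·(17.59)²·|cos 19.4°| = 8.3786 m/s².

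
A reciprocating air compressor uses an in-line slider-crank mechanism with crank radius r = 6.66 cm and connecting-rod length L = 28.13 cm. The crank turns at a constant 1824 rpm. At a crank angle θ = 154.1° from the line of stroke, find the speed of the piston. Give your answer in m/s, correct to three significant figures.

ω = 2π·1824/60 = 191 rad/s
For an in-line slider-crank, x = r cosθ + √(L² − r² sin²θ), so v = −rω sinθ·[1 + r cosθ/√(L² − r² sin²θ)].
With r = 0.0666 m, L = 0.2813 m, θ = 154.1°: √(L² − r² sin²θ) = 0.27979 m.
v = −0.0666·191·0.43680·[1 + 0.0666·-0.89956/0.27979] = -4.3668 m/s.
|v| = 4.3668 m/s.

4.37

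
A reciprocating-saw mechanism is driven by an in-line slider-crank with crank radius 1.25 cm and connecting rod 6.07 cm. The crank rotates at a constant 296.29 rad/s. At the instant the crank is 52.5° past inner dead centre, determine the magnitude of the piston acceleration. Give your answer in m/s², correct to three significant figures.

ω = 296.3 rad/s
x(θ) = r cosθ + √(L² − r² sin²θ); with ω constant, a = ω²·d²x/dθ².
d²x/dθ² = −r cosθ − r²(cos2θ)/√u − r⁴ sin²2θ/(4u^{3/2}),  u = L² − r² sin²θ = 0.00358614 m².
Substituting r = 0.0125 m, L = 0.0607 m, θ = 52.5°: d²x/dθ² = -0.0069607 m.
a = ω²·d²x/dθ² = (296.3)²·(-0.0069607) = -611.07 m/s²;  |a| = 611.07 m/s².

611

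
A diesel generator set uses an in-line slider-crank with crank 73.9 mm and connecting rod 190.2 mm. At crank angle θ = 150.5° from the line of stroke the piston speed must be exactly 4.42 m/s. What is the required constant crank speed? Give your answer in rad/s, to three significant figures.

For an in-line slider-crank, |v_piston| = rω|sinθ|·[1 + r cosθ/√(L² − r² sin²θ)].
With r = 0.0739 m, L = 0.1902 m, θ = 150.5°: the bracketed kinematic factor |dx/dθ| = 0.023853 m.
ω = v/|dx/dθ| = 4.42/0.023853 = 185.3 rad/s.

185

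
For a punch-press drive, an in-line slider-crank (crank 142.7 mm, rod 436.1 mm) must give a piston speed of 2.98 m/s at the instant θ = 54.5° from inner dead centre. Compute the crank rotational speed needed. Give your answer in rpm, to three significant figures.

205

For an in-line slider-crank, |v_piston| = rω|sinθ|·[1 + r cosθ/√(L² − r² sin²θ)].
With r = 0.1427 m, L = 0.4361 m, θ = 54.5°: the bracketed kinematic factor |dx/dθ| = 0.13908 m.
ω = v/|dx/dθ| = 2.98/0.13908 = 21.427 rad/s.
N = 60ω/(2π) = 204.61 rpm.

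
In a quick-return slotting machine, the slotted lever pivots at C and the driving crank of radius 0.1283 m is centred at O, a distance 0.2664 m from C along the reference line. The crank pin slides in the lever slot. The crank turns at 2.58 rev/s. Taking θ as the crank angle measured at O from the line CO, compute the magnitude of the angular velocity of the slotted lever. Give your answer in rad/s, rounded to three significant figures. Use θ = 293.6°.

4.26

ω = 16.21 rad/s (from 2.58 rev/s).
Crank pin A relative to C: A = (d + r cosθ, r sinθ); lever angle φ = atan2(r sinθ, d + r cosθ).
Differentiating tanφ: φ̇ = rω(d cosθ + r)/(d² + r² + 2dr cosθ).
d² + r² + 2dr cosθ = |CA|² = 0.114797 m²;  d cosθ + r = +0.23495 m.
|ω_lever| = |0.1283·16.21·+0.23495| / 0.114797 = 4.2567 rad/s.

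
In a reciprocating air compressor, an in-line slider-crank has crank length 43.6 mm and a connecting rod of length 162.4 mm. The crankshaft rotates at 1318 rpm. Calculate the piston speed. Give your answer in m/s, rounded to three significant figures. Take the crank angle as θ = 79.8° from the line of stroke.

6.21

ω = 2π·1318/60 = 138 rad/s
For an in-line slider-crank, x = r cosθ + √(L² − r² sin²θ), so v = −rω sinθ·[1 + r cosθ/√(L² − r² sin²θ)].
With r = 0.0436 m, L = 0.1624 m, θ = 79.8°: √(L² − r² sin²θ) = 0.15663 m.
v = −0.0436·138·0.98420·[1 + 0.0436·0.17708/0.15663] = -6.2145 m/s.
|v| = 6.2145 m/s.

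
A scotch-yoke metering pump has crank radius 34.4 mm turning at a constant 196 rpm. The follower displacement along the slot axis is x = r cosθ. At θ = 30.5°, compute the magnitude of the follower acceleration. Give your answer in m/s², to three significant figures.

12.5

ω = 20.53 rad/s (from 196 rpm).
x = r cosθ ⇒ ẍ = −rω² cosθ (ω constant).
|a| = rω²|cosθ| = 0.0344·(20.53)²·|cos 30.5°| = 12.487 m/s².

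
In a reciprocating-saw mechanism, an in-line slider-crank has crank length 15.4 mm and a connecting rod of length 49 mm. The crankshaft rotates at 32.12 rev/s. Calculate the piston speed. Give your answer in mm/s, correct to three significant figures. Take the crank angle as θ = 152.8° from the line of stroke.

1020

ω = 2π·32.1 = 201.8 rad/s
For an in-line slider-crank, x = r cosθ + √(L² − r² sin²θ), so v = −rω sinθ·[1 + r cosθ/√(L² − r² sin²θ)].
With r = 0.0154 m, L = 0.049 m, θ = 152.8°: √(L² − r² sin²θ) = 0.048492 m.
v = −0.0154·201.8·0.45710·[1 + 0.0154·-0.88942/0.048492] = -1.0194 m/s.
|v| = 1.0194 m/s = 1019.4 mm/s.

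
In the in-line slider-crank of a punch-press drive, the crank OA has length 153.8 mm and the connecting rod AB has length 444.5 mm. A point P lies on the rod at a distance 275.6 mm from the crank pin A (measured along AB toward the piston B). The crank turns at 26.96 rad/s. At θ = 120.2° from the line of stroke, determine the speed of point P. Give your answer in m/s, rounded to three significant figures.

ω = 26.96 rad/s.  Crank-pin speed |V_A| = rω = 4.1464 m/s, perpendicular to OA.
Rod angle: sinφ = −(r/L) sinθ ⇒ φ = -17.400°; ω_rod = −rω cosθ/√(L²−r²sin²θ) = +4.9174 rad/s.
V_P = V_A + ω_rod × AP, with AP = 0.2756 m along the rod.
Components: V_Px = −rω sinθ − a·ω_rod·sinφ = -3.1784 m/s;  V_Py = rω cosθ + a·ω_rod·cosφ = -0.79254 m/s.
|V_P| = √(V_Px² + V_Py²) = 3.2757 m/s.

3.28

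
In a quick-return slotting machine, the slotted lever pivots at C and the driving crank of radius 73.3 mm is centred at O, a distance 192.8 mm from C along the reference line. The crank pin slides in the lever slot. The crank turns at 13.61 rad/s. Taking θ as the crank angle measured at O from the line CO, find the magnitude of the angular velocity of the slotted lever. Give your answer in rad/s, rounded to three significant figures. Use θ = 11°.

ω = 13.61 rad/s
Crank pin A relative to C: A = (d + r cosθ, r sinθ); lever angle φ = atan2(r sinθ, d + r cosθ).
Differentiating tanφ: φ̇ = rω(d cosθ + r)/(d² + r² + 2dr cosθ).
d² + r² + 2dr cosθ = |CA|² = 0.0702899 m²;  d cosθ + r = +0.26256 m.
|ω_lever| = |0.0733·13.61·+0.26256| / 0.0702899 = 3.7264 rad/s.

3.73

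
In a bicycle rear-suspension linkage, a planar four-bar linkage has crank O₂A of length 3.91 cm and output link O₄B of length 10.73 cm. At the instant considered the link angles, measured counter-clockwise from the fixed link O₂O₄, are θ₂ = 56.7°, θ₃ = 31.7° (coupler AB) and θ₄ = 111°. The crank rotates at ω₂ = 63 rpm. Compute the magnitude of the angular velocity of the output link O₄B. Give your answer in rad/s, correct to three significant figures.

1.03

ω₂ = 6.597 rad/s (from 63 rpm).
Differentiating the loop-closure r₂e^{iθ₂}+r₃e^{iθ₃}=r₁+r₄e^{iθ₄} gives r₂ω₂e^{iθ₂}+r₃ω₃e^{iθ₃}=r₄ω₄e^{iθ₄}.
Eliminating the other unknown: ω₄ = r₂ω₂ sin(θ₂−θ₃) / [r₄ sin(θ₄−θ₃)].
Numerator sine = +0.42262; denominator sine = +0.98261.
Result = 0.0391·6.597·(+0.42262) / (0.1073·(+0.98261)) = +1.034 rad/s; magnitude 1.034 rad/s.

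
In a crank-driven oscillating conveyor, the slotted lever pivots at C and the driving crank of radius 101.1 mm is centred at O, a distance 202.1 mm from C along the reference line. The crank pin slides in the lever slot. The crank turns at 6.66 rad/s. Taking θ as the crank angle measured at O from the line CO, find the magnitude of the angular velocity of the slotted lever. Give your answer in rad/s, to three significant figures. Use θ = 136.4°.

ω = 6.66 rad/s
Crank pin A relative to C: A = (d + r cosθ, r sinθ); lever angle φ = atan2(r sinθ, d + r cosθ).
Differentiating tanφ: φ̇ = rω(d cosθ + r)/(d² + r² + 2dr cosθ).
d² + r² + 2dr cosθ = |CA|² = 0.0214726 m²;  d cosθ + r = -0.045255 m.
|ω_lever| = |0.1011·6.66·-0.045255| / 0.0214726 = 1.4191 rad/s.

1.42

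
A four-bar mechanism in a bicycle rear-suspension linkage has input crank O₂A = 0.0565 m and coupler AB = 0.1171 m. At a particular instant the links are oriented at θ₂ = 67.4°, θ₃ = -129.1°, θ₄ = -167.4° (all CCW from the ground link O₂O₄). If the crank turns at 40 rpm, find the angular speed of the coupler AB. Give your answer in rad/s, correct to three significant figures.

2.66

ω₂ = 4.189 rad/s (from 40 rpm).
Differentiating the loop-closure r₂e^{iθ₂}+r₃e^{iθ₃}=r₁+r₄e^{iθ₄} gives r₂ω₂e^{iθ₂}+r₃ω₃e^{iθ₃}=r₄ω₄e^{iθ₄}.
Eliminating the other unknown: ω₃ = r₂ω₂ sin(θ₄−θ₂) / [r₃ sin(θ₃−θ₄)].
Numerator sine = +0.81714; denominator sine = +0.61978.
Result = 0.0565·4.189·(+0.81714) / (0.1171·(+0.61978)) = +2.6647 rad/s; magnitude 2.6647 rad/s.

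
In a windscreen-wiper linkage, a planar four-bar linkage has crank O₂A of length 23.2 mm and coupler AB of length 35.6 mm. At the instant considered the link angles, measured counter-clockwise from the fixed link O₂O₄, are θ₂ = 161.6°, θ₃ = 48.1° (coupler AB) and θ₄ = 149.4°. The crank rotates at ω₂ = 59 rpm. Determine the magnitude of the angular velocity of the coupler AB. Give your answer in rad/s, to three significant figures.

0.868

ω₂ = 6.178 rad/s (from 59 rpm).
Differentiating the loop-closure r₂e^{iθ₂}+r₃e^{iθ₃}=r₁+r₄e^{iθ₄} gives r₂ω₂e^{iθ₂}+r₃ω₃e^{iθ₃}=r₄ω₄e^{iθ₄}.
Eliminating the other unknown: ω₃ = r₂ω₂ sin(θ₄−θ₂) / [r₃ sin(θ₃−θ₄)].
Numerator sine = -0.21132; denominator sine = -0.98061.
Result = 0.0232·6.178·(-0.21132) / (0.0356·(-0.98061)) = +0.8677 rad/s; magnitude 0.8677 rad/s.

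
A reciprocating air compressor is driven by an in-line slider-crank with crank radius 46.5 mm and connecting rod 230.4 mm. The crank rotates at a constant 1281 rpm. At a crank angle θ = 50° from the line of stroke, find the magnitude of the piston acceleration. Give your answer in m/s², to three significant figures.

ω = 2π·1281/60 = 134.1 rad/s
x(θ) = r cosθ + √(L² − r² sin²θ); with ω constant, a = ω²·d²x/dθ².
d²x/dθ² = −r cosθ − r²(cos2θ)/√u − r⁴ sin²2θ/(4u^{3/2}),  u = L² − r² sin²θ = 0.0518153 m².
Substituting r = 0.0465 m, L = 0.2304 m, θ = 50°: d²x/dθ² = -0.028336 m.
a = ω²·d²x/dθ² = (134.1)²·(-0.028336) = -509.92 m/s²;  |a| = 509.92 m/s².

510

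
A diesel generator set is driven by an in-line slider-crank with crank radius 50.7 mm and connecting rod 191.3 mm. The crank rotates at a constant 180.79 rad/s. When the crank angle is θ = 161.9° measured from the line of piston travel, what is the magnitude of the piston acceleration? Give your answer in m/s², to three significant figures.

1220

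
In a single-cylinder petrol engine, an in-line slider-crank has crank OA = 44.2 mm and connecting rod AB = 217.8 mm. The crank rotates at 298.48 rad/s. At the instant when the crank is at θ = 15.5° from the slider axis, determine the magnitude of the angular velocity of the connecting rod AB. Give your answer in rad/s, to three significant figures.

58.5

ω = 298.5 rad/s
The rod makes angle φ with the slider axis where L sinφ = r sinθ; differentiating, L cosφ·φ̇ = r ω cosθ.
L cosφ = √(L² − r² sin²θ) = 0.21748 m.
|ω_rod| = r ω |cosθ| / √(L² − r² sin²θ) = 0.0442·298.5·0.96363/0.21748 = 58.456 rad/s.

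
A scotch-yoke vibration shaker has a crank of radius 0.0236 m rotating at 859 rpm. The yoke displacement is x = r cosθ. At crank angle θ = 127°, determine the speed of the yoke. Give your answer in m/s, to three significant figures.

ω = 89.95 rad/s (from 859 rpm).
x = r cosθ ⇒ ẋ = −rω sinθ.
|v| = rω|sinθ| = 0.0236·89.95·|sin 127°| = 1.6954 m/s.

1.70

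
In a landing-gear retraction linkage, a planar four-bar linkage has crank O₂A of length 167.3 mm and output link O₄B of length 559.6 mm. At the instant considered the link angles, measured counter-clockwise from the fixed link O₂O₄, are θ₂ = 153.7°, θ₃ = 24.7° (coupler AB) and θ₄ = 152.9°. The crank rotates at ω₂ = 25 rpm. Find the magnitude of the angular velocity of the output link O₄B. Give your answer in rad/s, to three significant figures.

ω₂ = 2.618 rad/s (from 25 rpm).
Differentiating the loop-closure r₂e^{iθ₂}+r₃e^{iθ₃}=r₁+r₄e^{iθ₄} gives r₂ω₂e^{iθ₂}+r₃ω₃e^{iθ₃}=r₄ω₄e^{iθ₄}.
Eliminating the other unknown: ω₄ = r₂ω₂ sin(θ₂−θ₃) / [r₄ sin(θ₄−θ₃)].
Numerator sine = +0.77715; denominator sine = +0.78586.
Result = 0.1673·2.618·(+0.77715) / (0.5596·(+0.78586)) = +0.77401 rad/s; magnitude 0.77401 rad/s.

0.774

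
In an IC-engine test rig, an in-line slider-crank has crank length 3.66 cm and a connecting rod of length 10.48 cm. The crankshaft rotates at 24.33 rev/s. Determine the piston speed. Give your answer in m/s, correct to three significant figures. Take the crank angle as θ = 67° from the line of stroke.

5.89

ω = 2π·24.3 = 152.9 rad/s
For an in-line slider-crank, x = r cosθ + √(L² − r² sin²θ), so v = −rω sinθ·[1 + r cosθ/√(L² − r² sin²θ)].
With r = 0.0366 m, L = 0.1048 m, θ = 67°: √(L² − r² sin²θ) = 0.099237 m.
v = −0.0366·152.9·0.92050·[1 + 0.0366·0.39073/0.099237] = -5.8924 m/s.
|v| = 5.8924 m/s.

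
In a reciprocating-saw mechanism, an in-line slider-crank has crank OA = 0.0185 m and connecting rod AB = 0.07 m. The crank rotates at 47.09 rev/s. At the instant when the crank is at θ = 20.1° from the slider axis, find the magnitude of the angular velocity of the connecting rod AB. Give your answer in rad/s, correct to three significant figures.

ω = 295.9 rad/s (converted from 47.09 rev/s).
The rod makes angle φ with the slider axis where L sinφ = r sinθ; differentiating, L cosφ·φ̇ = r ω cosθ.
L cosφ = √(L² − r² sin²θ) = 0.069711 m.
|ω_rod| = r ω |cosθ| / √(L² − r² sin²θ) = 0.0185·295.9·0.93909/0.069711 = 73.738 rad/s.

73.7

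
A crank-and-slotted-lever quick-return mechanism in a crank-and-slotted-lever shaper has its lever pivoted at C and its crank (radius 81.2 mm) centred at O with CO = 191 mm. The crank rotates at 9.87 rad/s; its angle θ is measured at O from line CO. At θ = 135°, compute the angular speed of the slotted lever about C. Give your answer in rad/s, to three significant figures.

ω = 9.87 rad/s
Crank pin A relative to C: A = (d + r cosθ, r sinθ); lever angle φ = atan2(r sinθ, d + r cosθ).
Differentiating tanφ: φ̇ = rω(d cosθ + r)/(d² + r² + 2dr cosθ).
d² + r² + 2dr cosθ = |CA|² = 0.0211411 m²;  d cosθ + r = -0.053857 m.
|ω_lever| = |0.0812·9.87·-0.053857| / 0.0211411 = 2.0417 rad/s.

2.04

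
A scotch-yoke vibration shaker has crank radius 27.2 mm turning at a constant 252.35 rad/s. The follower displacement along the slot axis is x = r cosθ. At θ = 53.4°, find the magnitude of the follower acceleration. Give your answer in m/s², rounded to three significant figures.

1030

ω = 252.3 rad/s
x = r cosθ ⇒ ẍ = −rω² cosθ (ω constant).
|a| = rω²|cosθ| = 0.0272·(252.3)²·|cos 53.4°| = 1032.7 m/s².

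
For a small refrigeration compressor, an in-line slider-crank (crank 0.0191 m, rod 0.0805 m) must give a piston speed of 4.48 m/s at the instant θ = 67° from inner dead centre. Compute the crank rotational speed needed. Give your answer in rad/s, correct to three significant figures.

233

For an in-line slider-crank, |v_piston| = rω|sinθ|·[1 + r cosθ/√(L² − r² sin²θ)].
With r = 0.0191 m, L = 0.0805 m, θ = 67°: the bracketed kinematic factor |dx/dθ| = 0.019252 m.
ω = v/|dx/dθ| = 4.48/0.019252 = 232.7 rad/s.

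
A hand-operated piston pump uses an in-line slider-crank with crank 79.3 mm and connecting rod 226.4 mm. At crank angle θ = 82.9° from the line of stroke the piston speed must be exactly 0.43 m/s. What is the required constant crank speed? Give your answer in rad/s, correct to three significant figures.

For an in-line slider-crank, |v_piston| = rω|sinθ|·[1 + r cosθ/√(L² − r² sin²θ)].
With r = 0.0793 m, L = 0.2264 m, θ = 82.9°: the bracketed kinematic factor |dx/dθ| = 0.082325 m.
ω = v/|dx/dθ| = 0.43/0.082325 = 5.2232 rad/s.

5.22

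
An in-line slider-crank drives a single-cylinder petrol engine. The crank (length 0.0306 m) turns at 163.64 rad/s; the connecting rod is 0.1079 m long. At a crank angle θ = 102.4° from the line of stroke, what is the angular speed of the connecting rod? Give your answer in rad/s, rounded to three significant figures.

10.4

ω = 163.6 rad/s
The rod makes angle φ with the slider axis where L sinφ = r sinθ; differentiating, L cosφ·φ̇ = r ω cosθ.
L cosφ = √(L² − r² sin²θ) = 0.10368 m.
|ω_rod| = r ω |cosθ| / √(L² − r² sin²θ) = 0.0306·163.6·0.21474/0.10368 = 10.371 rad/s.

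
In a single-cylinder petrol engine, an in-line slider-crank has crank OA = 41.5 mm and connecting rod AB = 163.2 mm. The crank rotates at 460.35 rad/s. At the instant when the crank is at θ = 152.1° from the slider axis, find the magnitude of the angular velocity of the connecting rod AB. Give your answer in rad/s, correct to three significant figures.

ω = 460.4 rad/s
The rod makes angle φ with the slider axis where L sinφ = r sinθ; differentiating, L cosφ·φ̇ = r ω cosθ.
L cosφ = √(L² − r² sin²θ) = 0.16204 m.
|ω_rod| = r ω |cosθ| / √(L² − r² sin²θ) = 0.0415·460.4·0.88377/0.16204 = 104.2 rad/s.

104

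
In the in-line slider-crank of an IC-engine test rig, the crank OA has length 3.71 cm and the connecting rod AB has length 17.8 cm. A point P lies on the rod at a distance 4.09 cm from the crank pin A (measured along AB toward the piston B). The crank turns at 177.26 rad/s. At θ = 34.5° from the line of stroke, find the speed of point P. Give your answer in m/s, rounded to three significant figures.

ω = 177.3 rad/s.  Crank-pin speed |V_A| = rω = 6.5763 m/s, perpendicular to OA.
Rod angle: sinφ = −(r/L) sinθ ⇒ φ = -6.780°; ω_rod = −rω cosθ/√(L²−r²sin²θ) = -30.662 rad/s.
V_P = V_A + ω_rod × AP, with AP = 0.0409 m along the rod.
Components: V_Px = −rω sinθ − a·ω_rod·sinφ = -3.8729 m/s;  V_Py = rω cosθ + a·ω_rod·cosφ = +4.1744 m/s.
|V_P| = √(V_Px² + V_Py²) = 5.6943 m/s.

5.69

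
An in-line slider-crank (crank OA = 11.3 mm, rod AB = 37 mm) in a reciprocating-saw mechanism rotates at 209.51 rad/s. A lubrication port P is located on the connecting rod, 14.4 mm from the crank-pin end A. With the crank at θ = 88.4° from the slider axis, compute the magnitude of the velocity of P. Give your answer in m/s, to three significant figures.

ω = 209.5 rad/s.  Crank-pin speed |V_A| = rω = 2.3675 m/s, perpendicular to OA.
Rod angle: sinφ = −(r/L) sinθ ⇒ φ = -17.775°; ω_rod = −rω cosθ/√(L²−r²sin²θ) = -1.8761 rad/s.
V_P = V_A + ω_rod × AP, with AP = 0.0144 m along the rod.
Components: V_Px = −rω sinθ − a·ω_rod·sinφ = -2.3748 m/s;  V_Py = rω cosθ + a·ω_rod·cosφ = +0.040377 m/s.
|V_P| = √(V_Px² + V_Py²) = 2.3751 m/s.

2.38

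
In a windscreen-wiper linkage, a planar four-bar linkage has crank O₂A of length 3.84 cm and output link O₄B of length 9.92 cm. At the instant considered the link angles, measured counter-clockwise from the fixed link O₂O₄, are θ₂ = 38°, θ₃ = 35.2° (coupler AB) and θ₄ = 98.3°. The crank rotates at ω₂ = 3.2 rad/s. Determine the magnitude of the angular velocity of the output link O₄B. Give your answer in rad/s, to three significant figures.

0.0679

ω₂ = 3.2 rad/s
Differentiating the loop-closure r₂e^{iθ₂}+r₃e^{iθ₃}=r₁+r₄e^{iθ₄} gives r₂ω₂e^{iθ₂}+r₃ω₃e^{iθ₃}=r₄ω₄e^{iθ₄}.
Eliminating the other unknown: ω₄ = r₂ω₂ sin(θ₂−θ₃) / [r₄ sin(θ₄−θ₃)].
Numerator sine = +0.04885; denominator sine = +0.89180.
Result = 0.0384·3.2·(+0.04885) / (0.0992·(+0.89180)) = +0.067852 rad/s; magnitude 0.067852 rad/s.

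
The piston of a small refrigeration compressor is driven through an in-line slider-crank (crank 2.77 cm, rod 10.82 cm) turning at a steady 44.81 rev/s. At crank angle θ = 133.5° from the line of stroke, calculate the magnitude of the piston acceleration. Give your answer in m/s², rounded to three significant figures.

ω = 2π·44.8 = 281.5 rad/s
x(θ) = r cosθ + √(L² − r² sin²θ); with ω constant, a = ω²·d²x/dθ².
d²x/dθ² = −r cosθ − r²(cos2θ)/√u − r⁴ sin²2θ/(4u^{3/2}),  u = L² − r² sin²θ = 0.0113035 m².
Substituting r = 0.0277 m, L = 0.1082 m, θ = 133.5°: d²x/dθ² = +0.019323 m.
a = ω²·d²x/dθ² = (281.5)²·(+0.019323) = +1531.7 m/s²;  |a| = 1531.7 m/s².

1530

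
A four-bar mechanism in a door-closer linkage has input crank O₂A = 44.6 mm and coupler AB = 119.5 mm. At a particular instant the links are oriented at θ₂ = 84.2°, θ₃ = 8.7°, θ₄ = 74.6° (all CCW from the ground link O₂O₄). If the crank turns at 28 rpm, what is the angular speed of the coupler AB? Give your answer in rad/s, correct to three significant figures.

ω₂ = 2.932 rad/s (from 28 rpm).
Differentiating the loop-closure r₂e^{iθ₂}+r₃e^{iθ₃}=r₁+r₄e^{iθ₄} gives r₂ω₂e^{iθ₂}+r₃ω₃e^{iθ₃}=r₄ω₄e^{iθ₄}.
Eliminating the other unknown: ω₃ = r₂ω₂ sin(θ₄−θ₂) / [r₃ sin(θ₃−θ₄)].
Numerator sine = -0.16677; denominator sine = -0.91283.
Result = 0.0446·2.932·(-0.16677) / (0.1195·(-0.91283)) = +0.19993 rad/s; magnitude 0.19993 rad/s.

0.200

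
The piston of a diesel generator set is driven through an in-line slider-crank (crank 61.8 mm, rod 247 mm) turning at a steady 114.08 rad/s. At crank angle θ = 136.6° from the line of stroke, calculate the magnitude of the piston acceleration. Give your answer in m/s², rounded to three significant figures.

570

ω = 114.1 rad/s
x(θ) = r cosθ + √(L² − r² sin²θ); with ω constant, a = ω²·d²x/dθ².
d²x/dθ² = −r cosθ − r²(cos2θ)/√u − r⁴ sin²2θ/(4u^{3/2}),  u = L² − r² sin²θ = 0.059206 m².
Substituting r = 0.0618 m, L = 0.247 m, θ = 136.6°: d²x/dθ² = +0.043774 m.
a = ω²·d²x/dθ² = (114.1)²·(+0.043774) = +569.68 m/s²;  |a| = 569.68 m/s².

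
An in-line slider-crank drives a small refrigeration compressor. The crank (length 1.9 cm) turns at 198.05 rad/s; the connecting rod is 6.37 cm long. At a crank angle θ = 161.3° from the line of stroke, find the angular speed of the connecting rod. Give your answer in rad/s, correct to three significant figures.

56.2

ω = 198.1 rad/s
The rod makes angle φ with the slider axis where L sinφ = r sinθ; differentiating, L cosφ·φ̇ = r ω cosθ.
L cosφ = √(L² − r² sin²θ) = 0.063408 m.
|ω_rod| = r ω |cosθ| / √(L² − r² sin²θ) = 0.019·198.1·0.94721/0.063408 = 56.212 rad/s.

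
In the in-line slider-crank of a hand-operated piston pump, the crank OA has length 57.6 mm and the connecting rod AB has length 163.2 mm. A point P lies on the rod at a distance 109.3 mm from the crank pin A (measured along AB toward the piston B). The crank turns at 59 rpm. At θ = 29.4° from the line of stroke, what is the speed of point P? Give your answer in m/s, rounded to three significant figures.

ω = 6.178 rad/s.  Crank-pin speed |V_A| = rω = 0.35588 m/s, perpendicular to OA.
Rod angle: sinφ = −(r/L) sinθ ⇒ φ = -9.977°; ω_rod = −rω cosθ/√(L²−r²sin²θ) = -1.929 rad/s.
V_P = V_A + ω_rod × AP, with AP = 0.1093 m along the rod.
Components: V_Px = −rω sinθ − a·ω_rod·sinφ = -0.21123 m/s;  V_Py = rω cosθ + a·ω_rod·cosφ = +0.1024 m/s.
|V_P| = √(V_Px² + V_Py²) = 0.23474 m/s.

0.235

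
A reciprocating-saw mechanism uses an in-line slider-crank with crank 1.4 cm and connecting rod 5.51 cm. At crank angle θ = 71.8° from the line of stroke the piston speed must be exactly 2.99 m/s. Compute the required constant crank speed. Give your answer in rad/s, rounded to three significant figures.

For an in-line slider-crank, |v_piston| = rω|sinθ|·[1 + r cosθ/√(L² − r² sin²θ)].
With r = 0.014 m, L = 0.0551 m, θ = 71.8°: the bracketed kinematic factor |dx/dθ| = 0.014387 m.
ω = v/|dx/dθ| = 2.99/0.014387 = 207.82 rad/s.

208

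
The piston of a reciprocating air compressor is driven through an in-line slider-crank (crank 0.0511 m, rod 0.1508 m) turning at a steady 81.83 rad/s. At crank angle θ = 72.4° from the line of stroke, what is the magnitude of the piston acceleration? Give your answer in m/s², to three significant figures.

ω = 81.83 rad/s
x(θ) = r cosθ + √(L² − r² sin²θ); with ω constant, a = ω²·d²x/dθ².
d²x/dθ² = −r cosθ − r²(cos2θ)/√u − r⁴ sin²2θ/(4u^{3/2}),  u = L² − r² sin²θ = 0.0203682 m².
Substituting r = 0.0511 m, L = 0.1508 m, θ = 72.4°: d²x/dθ² = -0.00069513 m.
a = ω²·d²x/dθ² = (81.83)²·(-0.00069513) = -4.6547 m/s²;  |a| = 4.6547 m/s².

4.65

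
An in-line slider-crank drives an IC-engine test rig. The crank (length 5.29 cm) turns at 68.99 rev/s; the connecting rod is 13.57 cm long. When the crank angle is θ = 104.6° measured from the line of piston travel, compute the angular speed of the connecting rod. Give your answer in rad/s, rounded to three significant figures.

46.0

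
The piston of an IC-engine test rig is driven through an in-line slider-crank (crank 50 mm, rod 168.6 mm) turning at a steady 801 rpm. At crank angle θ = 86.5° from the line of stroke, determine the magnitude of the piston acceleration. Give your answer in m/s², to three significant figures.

ω = 2π·801/60 = 83.88 rad/s
x(θ) = r cosθ + √(L² − r² sin²θ); with ω constant, a = ω²·d²x/dθ².
d²x/dθ² = −r cosθ − r²(cos2θ)/√u − r⁴ sin²2θ/(4u^{3/2}),  u = L² − r² sin²θ = 0.0259353 m².
Substituting r = 0.05 m, L = 0.1686 m, θ = 86.5°: d²x/dθ² = +0.01235 m.
a = ω²·d²x/dθ² = (83.88)²·(+0.01235) = +86.894 m/s²;  |a| = 86.894 m/s².

86.9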